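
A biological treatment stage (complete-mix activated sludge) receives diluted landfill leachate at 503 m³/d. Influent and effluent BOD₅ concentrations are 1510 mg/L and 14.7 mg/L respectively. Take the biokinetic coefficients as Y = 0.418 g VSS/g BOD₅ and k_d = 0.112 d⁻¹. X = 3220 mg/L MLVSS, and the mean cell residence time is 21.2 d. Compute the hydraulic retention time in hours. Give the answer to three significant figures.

From the SRT design equation V = Y Q (S₀−S) θ_c / [X (1 + k_d θ_c)] = 0.418 × 503 × (1510 − 14.7) × 21.2 / [3220 × (1 + 0.112 × 21.2)] = 6.67×10^6 / 10866 = 613.4 m³.
Hydraulic retention time τ = V/Q = 613.4 / 503 = 1.220 d = 29.27 h.

τ ≈ 29.3 h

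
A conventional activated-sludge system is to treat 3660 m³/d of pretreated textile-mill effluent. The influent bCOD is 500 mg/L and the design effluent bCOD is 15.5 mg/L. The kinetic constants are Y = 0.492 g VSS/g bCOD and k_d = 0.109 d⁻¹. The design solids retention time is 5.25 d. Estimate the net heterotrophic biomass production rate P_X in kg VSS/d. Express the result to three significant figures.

Y_obs = Y / (1 + k_d θ_c) = 0.492 / (1 + 0.109 × 5.25) = 0.492 / 1.572 = 0.3129.
Q·(S₀ − S) = 3660 × (500 − 15.5) × 10⁻³ = 1773 kg/d removed.
P_X = Y_obs · Q(S₀ − S) = 0.3129 × 1773 = 554.9 kg VSS/d.

P_X ≈ 555 kg VSS/d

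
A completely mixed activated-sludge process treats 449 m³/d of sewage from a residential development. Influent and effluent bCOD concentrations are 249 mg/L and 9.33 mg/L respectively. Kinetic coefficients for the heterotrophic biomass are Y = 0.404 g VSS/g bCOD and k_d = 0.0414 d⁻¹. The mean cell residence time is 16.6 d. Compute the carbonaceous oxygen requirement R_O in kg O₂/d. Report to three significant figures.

R_O ≈ 71.0 kg O₂/d

The observed yield is Y_obs = Y/(1 + k_d·θ_c) = 0.404 / (1 + 0.0414 × 16.6) = 0.404 / 1.687 = 0.2394 g VSS per g bCOD removed.
Mass of bCOD removed per day: Q(S₀ − S) = 449 × 239.7 g/m³ = 107.6 kg/d.
Net sludge production P_X = 0.2394 × 107.6 = 25.77 kg VSS/d.
R_O = Q·(S₀ − S) − 1.42·P_X = 107.6 − 1.42 × 25.77 = 71.02 kg O₂/d.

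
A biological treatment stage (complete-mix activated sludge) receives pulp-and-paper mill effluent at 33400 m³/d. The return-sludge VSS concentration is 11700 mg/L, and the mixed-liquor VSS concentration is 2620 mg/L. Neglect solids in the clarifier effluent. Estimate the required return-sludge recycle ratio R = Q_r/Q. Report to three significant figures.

R = Q_r/Q = X/(X_r − X) = 2620 / (11700 − 2620) = 0.2885.

R ≈ 0.289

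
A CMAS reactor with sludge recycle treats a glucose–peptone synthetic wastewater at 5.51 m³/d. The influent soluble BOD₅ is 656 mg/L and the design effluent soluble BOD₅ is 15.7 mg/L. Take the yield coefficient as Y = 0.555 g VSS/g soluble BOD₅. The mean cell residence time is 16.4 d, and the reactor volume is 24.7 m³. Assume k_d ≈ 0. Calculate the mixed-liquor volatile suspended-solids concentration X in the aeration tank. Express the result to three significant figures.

X ≈ 1300 mg/L

From V·X = Y·Q·(S₀ − S)·θ_c (decay neglected): X = 0.555 × 5.51 × (656 − 15.7) × 16.4 / 24.7 = 1300 mg/L.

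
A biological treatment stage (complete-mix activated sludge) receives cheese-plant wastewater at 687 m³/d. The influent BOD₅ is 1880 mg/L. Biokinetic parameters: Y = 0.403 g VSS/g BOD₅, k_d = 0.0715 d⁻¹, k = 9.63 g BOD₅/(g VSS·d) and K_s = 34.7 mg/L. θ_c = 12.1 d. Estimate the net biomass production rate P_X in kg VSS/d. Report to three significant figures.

Effluent substrate depends only on kinetics and SRT: S = K_s(1 + k_d θ_c) / [θ_c(Yk − k_d) − 1] = 34.7 × (1 + 0.0715 × 12.1) / [12.1 × (0.403 × 9.63 − 0.0715) − 1] = 64.72 / 45.09 = 1.435 mg/L.
Correct the yield for decay: Y_obs = Y/(1 + k_d θ_c) = 0.403 / (1 + 0.0715 × 12.1) = 0.403 / 1.865 = 0.2161.
Mass of BOD₅ removed per day: Q(S₀ − S) = 687 × 1879 g/m³ = 1291 kg/d.
So the net sludge growth is P_X = 0.2161 × 1291 = 278.9 kg VSS/d.

P_X ≈ 279 kg VSS/d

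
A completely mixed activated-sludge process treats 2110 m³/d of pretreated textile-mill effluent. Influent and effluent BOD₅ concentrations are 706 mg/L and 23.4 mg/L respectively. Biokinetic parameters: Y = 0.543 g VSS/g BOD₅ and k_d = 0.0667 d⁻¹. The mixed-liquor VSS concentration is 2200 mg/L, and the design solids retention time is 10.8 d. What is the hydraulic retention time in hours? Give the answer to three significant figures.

Steady-state biomass mass balance: V·X·(1 + k_d·θ_c) = Y·Q·(S₀ − S)·θ_c, so V = 0.543 × 2110 × (706 − 23.4) × 10.8 / [2200 × (1 + 0.0667 × 10.8)] = 8.45×10^6 / 3785 = 2232 m³.
τ = V/Q = 2232/2110 = 1.058 d, or 25.38 h.

τ ≈ 25.4 h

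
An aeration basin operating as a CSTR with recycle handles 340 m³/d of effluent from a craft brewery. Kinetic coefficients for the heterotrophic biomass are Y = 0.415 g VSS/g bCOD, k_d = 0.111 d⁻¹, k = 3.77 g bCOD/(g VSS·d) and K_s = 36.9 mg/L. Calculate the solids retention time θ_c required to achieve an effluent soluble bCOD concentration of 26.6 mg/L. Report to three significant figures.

θ_c ≈ 1.84 d

Specific growth rate at S = 26.6 mg/L: μ = YkS/(K_s+S) = 0.415·3.77·26.6/(36.9+26.6) = 0.6554 d⁻¹.
1/θ_c = 0.6554 − 0.111 = 0.5444 d⁻¹, so θ_c = 1.837 d.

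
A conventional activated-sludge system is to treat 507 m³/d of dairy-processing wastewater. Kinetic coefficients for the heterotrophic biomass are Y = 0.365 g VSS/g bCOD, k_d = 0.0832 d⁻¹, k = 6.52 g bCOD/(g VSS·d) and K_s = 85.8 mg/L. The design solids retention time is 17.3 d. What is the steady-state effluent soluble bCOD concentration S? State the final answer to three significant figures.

S ≈ 5.40 mg/L

For a completely mixed reactor with recycle the Lawrence–McCarty relation gives S = K_s·(1 + k_d·θ_c) / [θ_c·(Y·k − k_d) − 1] = 85.8 × (1 + 0.0832 × 17.3) / [17.3 × (0.365 × 6.52 − 0.0832) − 1] = 209.3 / 38.73 = 5.404 mg/L.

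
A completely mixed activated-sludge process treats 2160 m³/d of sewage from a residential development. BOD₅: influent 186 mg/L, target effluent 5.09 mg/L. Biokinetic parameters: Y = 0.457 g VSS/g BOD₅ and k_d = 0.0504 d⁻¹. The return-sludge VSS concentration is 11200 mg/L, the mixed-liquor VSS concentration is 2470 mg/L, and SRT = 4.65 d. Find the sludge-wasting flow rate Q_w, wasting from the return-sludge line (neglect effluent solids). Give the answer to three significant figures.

Q_w ≈ 12.9 m³/d

From the SRT design equation V = Y Q (S₀−S) θ_c / [X (1 + k_d θ_c)] = 0.457 × 2160 × (186 − 5.09) × 4.65 / [2470 × (1 + 0.0504 × 4.65)] = 8.3×10^5 / 3049 = 272.4 m³.
θ_c = V·X/(Q_w·X_r) when wasting from the recycle, so Q_w = V·X/(θ_c·X_r) = 272.4 × 2470 / (4.65 × 11200) = 12.92 m³/d.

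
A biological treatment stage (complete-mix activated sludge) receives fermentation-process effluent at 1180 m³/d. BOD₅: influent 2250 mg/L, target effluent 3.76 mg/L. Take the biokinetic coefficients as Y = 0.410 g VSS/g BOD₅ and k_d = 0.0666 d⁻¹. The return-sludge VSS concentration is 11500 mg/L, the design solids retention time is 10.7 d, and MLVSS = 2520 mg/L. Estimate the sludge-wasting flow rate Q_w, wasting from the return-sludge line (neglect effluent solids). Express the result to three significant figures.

Q_w ≈ 55.2 m³/d

Rearranging the biomass balance for a CMAS with decay, V = Y·Q·ΔS·θ_c / [X·(1+k_d θ_c)] = 0.410 × 1180 × (2250 − 3.76) × 10.7 / [2520 × (1 + 0.0666 × 10.7)] = 1.16×10^7 / 4316 = 2694 m³.
Q_w = (V·X)/(θ_c X_r) = 2694 × 2520 / (10.7 × 11500) = 55.18 m³/d.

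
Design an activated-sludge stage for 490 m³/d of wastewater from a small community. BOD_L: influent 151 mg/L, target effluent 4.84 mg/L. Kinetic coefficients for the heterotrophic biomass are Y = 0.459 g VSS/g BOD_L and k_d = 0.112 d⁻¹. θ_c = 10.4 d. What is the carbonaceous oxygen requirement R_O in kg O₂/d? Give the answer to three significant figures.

R_O ≈ 50.1 kg O₂/d

Correct the yield for decay: Y_obs = Y/(1 + k_d θ_c) = 0.459 / (1 + 0.112 × 10.4) = 0.459 / 2.165 = 0.2120.
Substrate removed = Q·(S₀ − S) = 490 m³/d × (151 − 4.84) g/m³ = 7.16×10^4 g/d = 71.62 kg/d.
Net sludge production P_X = 0.2120 × 71.62 = 15.19 kg VSS/d.
R_O = Q·ΔS − 1.42 P_X = 71.62 − 21.56 = 50.06 kg O₂/d.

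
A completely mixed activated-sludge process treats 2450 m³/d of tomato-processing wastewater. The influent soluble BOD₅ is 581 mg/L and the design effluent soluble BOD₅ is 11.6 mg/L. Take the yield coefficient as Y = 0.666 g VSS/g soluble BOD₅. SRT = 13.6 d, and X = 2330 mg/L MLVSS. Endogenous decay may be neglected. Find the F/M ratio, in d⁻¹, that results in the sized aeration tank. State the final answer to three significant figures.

F/M ≈ 0.113 d⁻¹

Biomass mass balance (decay neglected): V·X = Y·Q·(S₀ − S)·θ_c, so V = 0.666 × 2450 × (581 − 11.6) × 13.6 / 2330 = 5423 m³.
Food-to-microorganism ratio F/M = Q S₀ / (V X) = 2450 × 581 / (5423 × 2330) = 0.1127 d⁻¹.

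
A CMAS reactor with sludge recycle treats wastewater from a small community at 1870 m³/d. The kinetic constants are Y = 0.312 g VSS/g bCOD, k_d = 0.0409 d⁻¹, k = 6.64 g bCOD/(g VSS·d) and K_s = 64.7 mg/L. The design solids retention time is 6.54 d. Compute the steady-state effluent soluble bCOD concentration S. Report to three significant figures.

For a completely mixed reactor with recycle the Lawrence–McCarty relation gives S = K_s·(1 + k_d·θ_c) / [θ_c·(Y·k − k_d) − 1] = 64.7 × (1 + 0.0409 × 6.54) / [6.54 × (0.312 × 6.64 − 0.0409) − 1] = 82.01 / 12.28 = 6.677 mg/L.

S ≈ 6.68 mg/L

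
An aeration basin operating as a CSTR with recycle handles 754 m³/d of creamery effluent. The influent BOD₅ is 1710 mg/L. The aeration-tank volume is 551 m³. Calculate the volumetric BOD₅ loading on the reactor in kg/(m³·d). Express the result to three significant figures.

L_v ≈ 2.34 kg BOD₅/(m³·d)

Applied BOD₅ load per unit volume = Q·S₀/V = (754 × 1710/1000)/551.0 = 2.340 kg BOD₅·m⁻³·d⁻¹.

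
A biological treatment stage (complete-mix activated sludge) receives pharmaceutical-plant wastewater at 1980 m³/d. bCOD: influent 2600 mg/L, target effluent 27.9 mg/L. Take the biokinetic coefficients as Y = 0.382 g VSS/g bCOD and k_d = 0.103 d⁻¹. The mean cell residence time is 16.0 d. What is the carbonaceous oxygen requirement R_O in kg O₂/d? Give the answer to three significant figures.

Observed yield with endogenous decay: Y_obs = Y / (1 + k_d·θ_c) = 0.382 / (1 + 0.103 × 16.0) = 0.382 / 2.648 = 0.1443 g VSS/g bCOD.
ΔS = 2600 − 27.9 = 2572 mg/L, so the substrate removal rate is 1980 × 2572/1000 = 5093 kg bCOD/d.
Biomass synthesised: P_X = Y_obs × 5093 = 734.7 kg VSS/d.
R_O = Q·(S₀ − S) − 1.42·P_X = 5093 − 1.42 × 734.7 = 4050 kg O₂/d.

R_O ≈ 4050 kg O₂/d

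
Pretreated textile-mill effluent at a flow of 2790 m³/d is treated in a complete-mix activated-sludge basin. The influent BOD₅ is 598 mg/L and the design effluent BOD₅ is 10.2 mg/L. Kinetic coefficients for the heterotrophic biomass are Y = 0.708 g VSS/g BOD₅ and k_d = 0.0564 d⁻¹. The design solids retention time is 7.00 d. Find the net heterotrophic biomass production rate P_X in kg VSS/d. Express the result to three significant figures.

P_X ≈ 832 kg VSS/d

Correct the yield for decay: Y_obs = Y/(1 + k_d θ_c) = 0.708 / (1 + 0.0564 × 7.00) = 0.708 / 1.395 = 0.5076.
Substrate removed = Q·(S₀ − S) = 2790 m³/d × (598 − 10.2) g/m³ = 1.64×10^6 g/d = 1640 kg/d.
Biomass produced: P_X = Y_obs·Q·ΔS = 0.5076 × 1640 ≈ 832.4 kg VSS/d.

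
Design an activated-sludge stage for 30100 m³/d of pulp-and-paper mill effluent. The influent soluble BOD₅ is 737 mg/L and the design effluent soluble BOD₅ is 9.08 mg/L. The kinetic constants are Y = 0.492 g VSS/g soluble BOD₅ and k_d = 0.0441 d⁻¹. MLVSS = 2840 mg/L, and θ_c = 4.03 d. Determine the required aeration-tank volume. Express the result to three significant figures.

V ≈ 13000 m³

Rearranging the biomass balance for a CMAS with decay, V = Y·Q·ΔS·θ_c / [X·(1+k_d θ_c)] = 0.492 × 30100 × (737 − 9.08) × 4.03 / [2840 × (1 + 0.0441 × 4.03)] = 4.34×10^7 / 3345 = 12988 m³.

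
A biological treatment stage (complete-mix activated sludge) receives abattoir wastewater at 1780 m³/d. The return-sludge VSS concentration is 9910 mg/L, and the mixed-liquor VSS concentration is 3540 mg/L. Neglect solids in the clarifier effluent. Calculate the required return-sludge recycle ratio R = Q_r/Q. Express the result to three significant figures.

Solids balance on the clarifier gives (1+R)X = R·X_r, so R = X/(X_r − X) = 3540 / (9910 − 3540) = 0.5557.

R ≈ 0.556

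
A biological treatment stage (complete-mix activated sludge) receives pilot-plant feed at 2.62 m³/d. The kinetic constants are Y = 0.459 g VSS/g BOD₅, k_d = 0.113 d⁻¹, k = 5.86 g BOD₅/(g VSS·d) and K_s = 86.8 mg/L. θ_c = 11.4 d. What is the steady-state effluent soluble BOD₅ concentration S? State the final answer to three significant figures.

For a completely mixed reactor with recycle the Lawrence–McCarty relation gives S = K_s·(1 + k_d·θ_c) / [θ_c·(Y·k − k_d) − 1] = 86.8 × (1 + 0.113 × 11.4) / [11.4 × (0.459 × 5.86 − 0.113) − 1] = 198.6 / 28.37 = 7.000 mg/L.

S ≈ 7.00 mg/L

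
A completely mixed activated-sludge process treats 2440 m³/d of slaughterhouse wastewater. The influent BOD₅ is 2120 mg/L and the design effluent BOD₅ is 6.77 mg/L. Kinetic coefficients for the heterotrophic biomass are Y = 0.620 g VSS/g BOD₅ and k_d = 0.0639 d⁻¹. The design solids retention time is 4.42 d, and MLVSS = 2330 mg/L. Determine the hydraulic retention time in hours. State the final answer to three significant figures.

Rearranging the biomass balance for a CMAS with decay, V = Y·Q·ΔS·θ_c / [X·(1+k_d θ_c)] = 0.620 × 2440 × (2120 − 6.77) × 4.42 / [2330 × (1 + 0.0639 × 4.42)] = 1.41×10^7 / 2988 = 4729 m³.
HRT = V/Q = 4729 m³ / 2440 m³·d⁻¹ = 1.938 d × 24 = 46.51 h.

τ ≈ 46.5 h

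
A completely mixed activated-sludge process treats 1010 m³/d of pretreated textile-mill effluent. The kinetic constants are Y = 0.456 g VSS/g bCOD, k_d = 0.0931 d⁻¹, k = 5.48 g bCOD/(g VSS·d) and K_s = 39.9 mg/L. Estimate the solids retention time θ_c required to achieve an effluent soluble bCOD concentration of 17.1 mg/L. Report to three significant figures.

At the target effluent, Y k S/(K_s+S) = 0.456×5.48×17.1/57.00 = 0.7497 d⁻¹.
θ_c = 1/(μ − k_d) = 1/(0.7497 − 0.0931) = 1/0.6566 = 1.523 d.

θ_c ≈ 1.52 d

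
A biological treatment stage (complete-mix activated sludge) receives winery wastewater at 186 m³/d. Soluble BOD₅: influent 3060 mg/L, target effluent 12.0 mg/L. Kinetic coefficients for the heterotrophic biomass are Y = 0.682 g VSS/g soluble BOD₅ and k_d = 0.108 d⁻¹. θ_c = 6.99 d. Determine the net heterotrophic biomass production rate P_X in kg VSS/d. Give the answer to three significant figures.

Observed yield with endogenous decay: Y_obs = Y / (1 + k_d·θ_c) = 0.682 / (1 + 0.108 × 6.99) = 0.682 / 1.755 = 0.3886 g VSS/g soluble BOD₅.
ΔS = 3060 − 12.0 = 3048 mg/L, so the substrate removal rate is 186 × 3048/1000 = 566.9 kg soluble BOD₅/d.
Biomass produced: P_X = Y_obs·Q·ΔS = 0.3886 × 566.9 ≈ 220.3 kg VSS/d.

P_X ≈ 220 kg VSS/d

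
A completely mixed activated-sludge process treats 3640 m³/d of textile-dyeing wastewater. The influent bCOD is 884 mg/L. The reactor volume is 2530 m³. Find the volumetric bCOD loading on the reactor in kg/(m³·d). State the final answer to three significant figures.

L_v ≈ 1.27 kg bCOD/(m³·d)

Volumetric loading L_v = Q·S₀ / V = 3640 × 884 g/m³ / 2530 m³ = 1272 g/(m³·d) = 1.272 kg bCOD/(m³·d).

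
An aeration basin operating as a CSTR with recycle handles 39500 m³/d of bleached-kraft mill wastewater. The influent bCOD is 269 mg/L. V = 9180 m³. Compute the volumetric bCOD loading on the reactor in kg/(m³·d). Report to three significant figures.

L_v ≈ 1.16 kg bCOD/(m³·d)

Volumetric loading L_v = Q·S₀ / V = 39500 × 269 g/m³ / 9180 m³ = 1157 g/(m³·d) = 1.157 kg bCOD/(m³·d).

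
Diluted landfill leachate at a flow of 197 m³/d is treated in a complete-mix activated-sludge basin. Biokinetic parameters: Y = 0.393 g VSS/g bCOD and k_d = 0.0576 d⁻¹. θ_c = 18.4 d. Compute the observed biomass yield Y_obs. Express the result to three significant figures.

Y_obs = Y / (1 + k_d θ_c) = 0.393 / (1 + 0.0576 × 18.4) = 0.393 / 2.060 = 0.1908.

Y_obs ≈ 0.191 g VSS/g bCOD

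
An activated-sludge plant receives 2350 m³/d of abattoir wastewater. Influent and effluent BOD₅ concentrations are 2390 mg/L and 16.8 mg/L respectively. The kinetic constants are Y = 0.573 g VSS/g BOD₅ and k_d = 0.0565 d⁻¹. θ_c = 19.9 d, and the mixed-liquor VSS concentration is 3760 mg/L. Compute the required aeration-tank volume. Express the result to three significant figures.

Steady-state biomass mass balance: V·X·(1 + k_d·θ_c) = Y·Q·(S₀ − S)·θ_c, so V = 0.573 × 2350 × (2390 − 16.8) × 19.9 / [3760 × (1 + 0.0565 × 19.9)] = 6.36×10^7 / 7988 = 7962 m³.

V ≈ 7960 m³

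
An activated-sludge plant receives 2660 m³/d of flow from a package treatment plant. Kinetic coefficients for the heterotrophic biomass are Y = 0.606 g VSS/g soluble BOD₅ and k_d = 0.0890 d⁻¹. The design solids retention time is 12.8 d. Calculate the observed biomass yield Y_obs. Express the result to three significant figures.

Y_obs ≈ 0.283 g VSS/g soluble BOD₅

The observed yield is Y_obs = Y/(1 + k_d·θ_c) = 0.606 / (1 + 0.0890 × 12.8) = 0.606 / 2.139 = 0.2833 g VSS per g soluble BOD₅ removed.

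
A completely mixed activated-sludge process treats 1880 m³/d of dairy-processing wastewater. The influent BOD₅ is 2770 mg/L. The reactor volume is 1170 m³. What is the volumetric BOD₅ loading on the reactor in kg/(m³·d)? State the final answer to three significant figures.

L_v ≈ 4.45 kg BOD₅/(m³·d)

Applied BOD₅ load per unit volume = Q·S₀/V = (1880 × 2770/1000)/1170 = 4.451 kg BOD₅·m⁻³·d⁻¹.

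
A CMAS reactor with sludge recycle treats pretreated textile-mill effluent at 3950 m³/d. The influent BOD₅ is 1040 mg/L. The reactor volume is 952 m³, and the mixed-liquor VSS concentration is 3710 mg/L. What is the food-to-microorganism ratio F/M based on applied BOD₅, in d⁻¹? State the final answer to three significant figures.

F/M ≈ 1.16 d⁻¹

F/M = applied load / biomass = Q·S₀/(V·X) = 3950 × 1040 / (952.0 × 3710) = 1.163 d⁻¹.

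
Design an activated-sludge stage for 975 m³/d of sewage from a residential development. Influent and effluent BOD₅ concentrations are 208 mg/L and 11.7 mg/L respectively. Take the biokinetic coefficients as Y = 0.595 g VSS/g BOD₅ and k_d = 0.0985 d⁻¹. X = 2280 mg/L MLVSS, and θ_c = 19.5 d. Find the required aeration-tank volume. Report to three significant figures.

From the SRT design equation V = Y Q (S₀−S) θ_c / [X (1 + k_d θ_c)] = 0.595 × 975 × (208 − 11.7) × 19.5 / [2280 × (1 + 0.0985 × 19.5)] = 2.22×10^6 / 6659 = 333.5 m³.

V ≈ 333 m³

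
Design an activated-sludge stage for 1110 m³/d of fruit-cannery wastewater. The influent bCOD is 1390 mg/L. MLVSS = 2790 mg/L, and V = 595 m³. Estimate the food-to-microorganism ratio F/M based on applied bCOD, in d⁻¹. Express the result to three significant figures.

F/M ≈ 0.929 d⁻¹

F/M = Q·S₀ / (V·X) = 1110 × 1390 / (595.0 × 2790) = 0.9294 g bCOD·(g VSS·d)⁻¹.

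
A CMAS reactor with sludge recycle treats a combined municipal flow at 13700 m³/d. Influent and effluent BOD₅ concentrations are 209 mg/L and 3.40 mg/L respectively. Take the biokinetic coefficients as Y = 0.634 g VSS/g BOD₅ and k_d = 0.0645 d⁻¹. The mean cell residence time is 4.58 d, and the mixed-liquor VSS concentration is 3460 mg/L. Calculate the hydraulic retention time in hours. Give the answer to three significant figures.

From the SRT design equation V = Y Q (S₀−S) θ_c / [X (1 + k_d θ_c)] = 0.634 × 13700 × (209 − 3.40) × 4.58 / [3460 × (1 + 0.0645 × 4.58)] = 8.18×10^6 / 4482 = 1825 m³.
τ = V/Q = 1825/13700 = 0.1332 d, or 3.197 h.

τ ≈ 3.20 h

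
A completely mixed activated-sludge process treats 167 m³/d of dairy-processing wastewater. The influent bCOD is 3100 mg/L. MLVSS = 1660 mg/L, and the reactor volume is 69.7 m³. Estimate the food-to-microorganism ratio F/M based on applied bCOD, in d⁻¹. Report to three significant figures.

F/M = Q·S₀ / (V·X) = 167 × 3100 / (69.70 × 1660) = 4.474 g bCOD·(g VSS·d)⁻¹.

F/M ≈ 4.47 d⁻¹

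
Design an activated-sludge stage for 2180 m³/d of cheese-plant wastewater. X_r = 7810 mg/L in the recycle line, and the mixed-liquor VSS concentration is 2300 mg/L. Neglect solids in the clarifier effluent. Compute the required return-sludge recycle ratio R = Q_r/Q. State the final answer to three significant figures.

R = Q_r/Q = X/(X_r − X) = 2300 / (7810 − 2300) = 0.4174.

R ≈ 0.417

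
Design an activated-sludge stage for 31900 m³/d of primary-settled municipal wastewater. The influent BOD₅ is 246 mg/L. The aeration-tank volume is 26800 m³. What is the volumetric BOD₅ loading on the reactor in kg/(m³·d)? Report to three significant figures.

L_v ≈ 0.293 kg BOD₅/(m³·d)

Applied BOD₅ load per unit volume = Q·S₀/V = (31900 × 246/1000)/26800 = 0.2928 kg BOD₅·m⁻³·d⁻¹.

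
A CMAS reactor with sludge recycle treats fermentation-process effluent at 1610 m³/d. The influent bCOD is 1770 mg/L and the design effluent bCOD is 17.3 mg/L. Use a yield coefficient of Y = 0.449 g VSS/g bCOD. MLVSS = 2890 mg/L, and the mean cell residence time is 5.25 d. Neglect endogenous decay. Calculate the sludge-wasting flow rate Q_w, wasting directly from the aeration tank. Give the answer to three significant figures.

Biomass mass balance (decay neglected): V·X = Y·Q·(S₀ − S)·θ_c, so V = 0.449 × 1610 × (1770 − 17.3) × 5.25 / 2890 = 2302 m³.
With mixed-liquor wasting, θ_c = V/Q_w, so Q_w = V/θ_c = 2302/5.25 = 438.4 m³/d.

Q_w ≈ 438 m³/d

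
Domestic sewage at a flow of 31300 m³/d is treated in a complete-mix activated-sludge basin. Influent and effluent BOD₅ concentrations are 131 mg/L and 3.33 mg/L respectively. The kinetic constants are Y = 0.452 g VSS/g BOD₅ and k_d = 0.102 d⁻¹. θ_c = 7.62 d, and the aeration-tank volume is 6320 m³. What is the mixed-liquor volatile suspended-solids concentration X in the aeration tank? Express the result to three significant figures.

From V·X·(1 + k_d·θ_c) = Y·Q·(S₀ − S)·θ_c: X = 0.452 × 31300 × (131 − 3.33) × 7.62 / [6320 × (1 + 0.102 × 7.62)] = 1225 mg/L.

X ≈ 1230 mg/L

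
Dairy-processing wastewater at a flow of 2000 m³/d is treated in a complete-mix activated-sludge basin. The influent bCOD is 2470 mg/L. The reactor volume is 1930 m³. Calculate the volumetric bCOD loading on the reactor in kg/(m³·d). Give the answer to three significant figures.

L_v = Q S₀ / V = 2000 × 2470 × 10⁻³ / 1930 = 2.560 kg/(m³·d).

L_v ≈ 2.56 kg bCOD/(m³·d)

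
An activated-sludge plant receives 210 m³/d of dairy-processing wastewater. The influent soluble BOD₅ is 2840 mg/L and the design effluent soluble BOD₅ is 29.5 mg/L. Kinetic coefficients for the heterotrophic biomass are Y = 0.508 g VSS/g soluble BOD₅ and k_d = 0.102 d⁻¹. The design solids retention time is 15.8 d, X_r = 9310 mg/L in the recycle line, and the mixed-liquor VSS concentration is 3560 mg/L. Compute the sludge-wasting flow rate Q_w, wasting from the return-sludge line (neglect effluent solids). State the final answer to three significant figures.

Q_w ≈ 12.3 m³/d

From the SRT design equation V = Y Q (S₀−S) θ_c / [X (1 + k_d θ_c)] = 0.508 × 210 × (2840 − 29.5) × 15.8 / [3560 × (1 + 0.102 × 15.8)] = 4.74×10^6 / 9297 = 509.5 m³.
Q_w = (V·X)/(θ_c X_r) = 509.5 × 3560 / (15.8 × 9310) = 12.33 m³/d.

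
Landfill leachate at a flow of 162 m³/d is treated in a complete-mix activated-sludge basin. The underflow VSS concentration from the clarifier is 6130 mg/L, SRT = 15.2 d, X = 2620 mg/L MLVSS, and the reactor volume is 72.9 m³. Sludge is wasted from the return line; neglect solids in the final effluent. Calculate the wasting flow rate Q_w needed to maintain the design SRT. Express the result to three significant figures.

Q_w ≈ 2.05 m³/d

Q_w = (V·X)/(θ_c X_r) = 72.90 × 2620 / (15.2 × 6130) = 2.050 m³/d.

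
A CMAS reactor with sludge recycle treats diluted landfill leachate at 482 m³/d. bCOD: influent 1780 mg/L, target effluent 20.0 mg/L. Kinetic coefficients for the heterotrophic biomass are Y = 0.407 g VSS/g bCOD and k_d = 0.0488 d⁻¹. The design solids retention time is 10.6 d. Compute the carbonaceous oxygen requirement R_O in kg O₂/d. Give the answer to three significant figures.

R_O ≈ 525 kg O₂/d

The observed yield is Y_obs = Y/(1 + k_d·θ_c) = 0.407 / (1 + 0.0488 × 10.6) = 0.407 / 1.517 = 0.2682 g VSS per g bCOD removed.
Q·(S₀ − S) = 482 × (1780 − 20.0) × 10⁻³ = 848.3 kg/d removed.
Biomass synthesised: P_X = Y_obs × 848.3 = 227.6 kg VSS/d.
Carbonaceous O₂ demand = substrate oxidised − cell-mass equivalent = 848.3 − 1.42 × 227.6 = 525.2 kg O₂/d.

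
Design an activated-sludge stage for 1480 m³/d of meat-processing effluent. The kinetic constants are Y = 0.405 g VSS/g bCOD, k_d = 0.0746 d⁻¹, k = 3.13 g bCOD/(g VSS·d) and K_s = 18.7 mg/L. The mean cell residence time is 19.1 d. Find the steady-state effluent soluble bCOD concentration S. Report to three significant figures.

S ≈ 2.08 mg/L

Effluent substrate depends only on kinetics and SRT: S = K_s(1 + k_d θ_c) / [θ_c(Yk − k_d) − 1] = 18.7 × (1 + 0.0746 × 19.1) / [19.1 × (0.405 × 3.13 − 0.0746) − 1] = 45.34 / 21.79 = 2.081 mg/L.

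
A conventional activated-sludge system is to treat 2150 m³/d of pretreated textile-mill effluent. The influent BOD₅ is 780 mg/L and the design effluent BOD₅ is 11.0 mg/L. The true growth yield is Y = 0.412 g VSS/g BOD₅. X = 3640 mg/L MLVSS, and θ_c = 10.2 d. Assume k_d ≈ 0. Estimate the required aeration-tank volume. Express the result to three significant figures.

V·X = Y·Q·ΔS·θ_c gives V = 0.412 × 2150 × (780 − 11.0) × 10.2 / 3640 = 1909 m³.

V ≈ 1910 m³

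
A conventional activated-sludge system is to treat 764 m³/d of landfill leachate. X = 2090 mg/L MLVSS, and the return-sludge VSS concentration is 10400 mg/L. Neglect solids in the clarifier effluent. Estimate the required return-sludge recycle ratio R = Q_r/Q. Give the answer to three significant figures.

Mass balance around the secondary clarifier (neglecting effluent solids): R = X / (X_r − X) = 2090 / (10400 − 2090) = 0.2515.

R ≈ 0.252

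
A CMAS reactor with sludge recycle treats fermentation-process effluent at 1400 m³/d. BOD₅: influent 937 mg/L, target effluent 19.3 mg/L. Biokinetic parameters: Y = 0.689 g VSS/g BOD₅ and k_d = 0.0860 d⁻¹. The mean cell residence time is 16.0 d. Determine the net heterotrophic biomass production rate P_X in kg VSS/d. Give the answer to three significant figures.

P_X ≈ 373 kg VSS/d

Y_obs = Y / (1 + k_d θ_c) = 0.689 / (1 + 0.0860 × 16.0) = 0.689 / 2.376 = 0.2900.
Q·(S₀ − S) = 1400 × (937 − 19.3) × 10⁻³ = 1285 kg/d removed.
So the net sludge growth is P_X = 0.2900 × 1285 = 372.6 kg VSS/d.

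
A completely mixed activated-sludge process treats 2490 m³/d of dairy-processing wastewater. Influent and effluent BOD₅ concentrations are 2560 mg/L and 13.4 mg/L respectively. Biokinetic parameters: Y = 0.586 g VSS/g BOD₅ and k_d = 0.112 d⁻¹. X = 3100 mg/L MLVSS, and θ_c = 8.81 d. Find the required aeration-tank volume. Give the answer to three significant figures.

From the SRT design equation V = Y Q (S₀−S) θ_c / [X (1 + k_d θ_c)] = 0.586 × 2490 × (2560 − 13.4) × 8.81 / [3100 × (1 + 0.112 × 8.81)] = 3.27×10^7 / 6159 = 5315 m³.

V ≈ 5320 m³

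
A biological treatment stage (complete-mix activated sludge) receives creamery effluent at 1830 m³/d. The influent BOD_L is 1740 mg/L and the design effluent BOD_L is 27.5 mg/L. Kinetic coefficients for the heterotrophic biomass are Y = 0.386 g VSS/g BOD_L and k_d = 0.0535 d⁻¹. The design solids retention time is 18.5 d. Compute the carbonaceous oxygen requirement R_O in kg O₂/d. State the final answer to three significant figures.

R_O ≈ 2270 kg O₂/d

Observed yield with endogenous decay: Y_obs = Y / (1 + k_d·θ_c) = 0.386 / (1 + 0.0535 × 18.5) = 0.386 / 1.990 = 0.1940 g VSS/g BOD_L.
Substrate removed = Q·(S₀ − S) = 1830 m³/d × (1740 − 27.5) g/m³ = 3.13×10^6 g/d = 3134 kg/d.
P_X = Y_obs·Q·(S₀ − S) = 0.1940 × 3134 = 608.0 kg VSS/d.
R_O = Q·ΔS − 1.42 P_X = 3134 − 863.3 = 2271 kg O₂/d.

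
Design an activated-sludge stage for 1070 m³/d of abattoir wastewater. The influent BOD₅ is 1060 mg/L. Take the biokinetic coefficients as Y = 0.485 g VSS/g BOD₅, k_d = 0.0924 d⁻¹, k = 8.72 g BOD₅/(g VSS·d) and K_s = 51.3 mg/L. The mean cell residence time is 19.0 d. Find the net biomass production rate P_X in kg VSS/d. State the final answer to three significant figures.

Effluent substrate depends only on kinetics and SRT: S = K_s(1 + k_d θ_c) / [θ_c(Yk − k_d) − 1] = 51.3 × (1 + 0.0924 × 19.0) / [19.0 × (0.485 × 8.72 − 0.0924) − 1] = 141.4 / 77.60 = 1.822 mg/L.
Observed yield with endogenous decay: Y_obs = Y / (1 + k_d·θ_c) = 0.485 / (1 + 0.0924 × 19.0) = 0.485 / 2.756 = 0.1760 g VSS/g BOD₅.
Substrate removed = Q·(S₀ − S) = 1070 m³/d × (1060 − 1.82) g/m³ = 1.13×10^6 g/d = 1132 kg/d.
Net biomass production P_X = Y_obs × Q·(S₀ − S) = 0.1760 × 1132 = 199.3 kg VSS/d.

P_X ≈ 199 kg VSS/d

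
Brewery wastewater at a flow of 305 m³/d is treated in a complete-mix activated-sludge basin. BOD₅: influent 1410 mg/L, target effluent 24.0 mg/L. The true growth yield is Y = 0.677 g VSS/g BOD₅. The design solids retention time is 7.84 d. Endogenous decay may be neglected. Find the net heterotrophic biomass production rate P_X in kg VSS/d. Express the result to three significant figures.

P_X ≈ 286 kg VSS/d

Since k_d ≈ 0, Y_obs = Y = 0.677 g VSS/g BOD₅.
Substrate removed = Q·(S₀ − S) = 305 m³/d × (1410 − 24.0) g/m³ = 4.23×10^5 g/d = 422.7 kg/d.
So the net sludge growth is P_X = 0.6770 × 422.7 = 286.2 kg VSS/d.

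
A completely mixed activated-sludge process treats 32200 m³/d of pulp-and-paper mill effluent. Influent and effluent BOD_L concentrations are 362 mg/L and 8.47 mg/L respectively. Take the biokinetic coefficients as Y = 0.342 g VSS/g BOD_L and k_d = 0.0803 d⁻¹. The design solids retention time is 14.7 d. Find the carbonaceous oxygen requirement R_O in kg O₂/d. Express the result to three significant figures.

R_O ≈ 8850 kg O₂/d

Y_obs = Y / (1 + k_d θ_c) = 0.342 / (1 + 0.0803 × 14.7) = 0.342 / 2.180 = 0.1569.
Substrate removed = Q·(S₀ − S) = 32200 m³/d × (362 − 8.47) g/m³ = 1.14×10^7 g/d = 11384 kg/d.
Biomass synthesised: P_X = Y_obs × 11384 = 1786 kg VSS/d.
R_O = Q·(S₀ − S) − 1.42·P_X = 11384 − 1.42 × 1786 = 8848 kg O₂/d.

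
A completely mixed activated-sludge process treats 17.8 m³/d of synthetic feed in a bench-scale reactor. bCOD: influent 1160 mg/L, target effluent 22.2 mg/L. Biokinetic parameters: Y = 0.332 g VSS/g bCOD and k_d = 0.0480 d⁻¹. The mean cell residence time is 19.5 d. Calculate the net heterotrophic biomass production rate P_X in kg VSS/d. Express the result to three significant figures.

Y_obs = Y / (1 + k_d θ_c) = 0.332 / (1 + 0.0480 × 19.5) = 0.332 / 1.936 = 0.1715.
Q·(S₀ − S) = 17.8 × (1160 − 22.2) × 10⁻³ = 20.25 kg/d removed.
So the net sludge growth is P_X = 0.1715 × 20.25 = 3.473 kg VSS/d.

P_X ≈ 3.47 kg VSS/d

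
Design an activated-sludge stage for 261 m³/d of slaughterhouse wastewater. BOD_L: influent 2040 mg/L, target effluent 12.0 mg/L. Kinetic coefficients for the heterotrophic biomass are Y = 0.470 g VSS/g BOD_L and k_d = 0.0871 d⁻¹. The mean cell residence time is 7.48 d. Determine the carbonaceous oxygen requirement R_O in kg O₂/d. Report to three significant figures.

R_O ≈ 315 kg O₂/d

Y_obs = Y / (1 + k_d θ_c) = 0.470 / (1 + 0.0871 × 7.48) = 0.470 / 1.652 = 0.2846.
Substrate removed = Q·(S₀ − S) = 261 m³/d × (2040 − 12.0) g/m³ = 5.29×10^5 g/d = 529.3 kg/d.
Net sludge production P_X = 0.2846 × 529.3 = 150.6 kg VSS/d.
Carbonaceous O₂ demand = substrate oxidised − cell-mass equivalent = 529.3 − 1.42 × 150.6 = 315.4 kg O₂/d.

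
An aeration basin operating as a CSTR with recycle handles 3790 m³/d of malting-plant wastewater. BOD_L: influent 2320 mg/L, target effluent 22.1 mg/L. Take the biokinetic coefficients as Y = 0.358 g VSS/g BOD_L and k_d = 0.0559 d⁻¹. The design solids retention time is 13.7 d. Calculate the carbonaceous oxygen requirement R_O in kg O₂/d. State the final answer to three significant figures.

The observed yield is Y_obs = Y/(1 + k_d·θ_c) = 0.358 / (1 + 0.0559 × 13.7) = 0.358 / 1.766 = 0.2027 g VSS per g BOD_L removed.
Substrate removed = Q·(S₀ − S) = 3790 m³/d × (2320 − 22.1) g/m³ = 8.71×10^6 g/d = 8709 kg/d.
Net sludge production P_X = 0.2027 × 8709 = 1766 kg VSS/d.
R_O = Q·ΔS − 1.42 P_X = 8709 − 2507 = 6202 kg O₂/d.

R_O ≈ 6200 kg O₂/d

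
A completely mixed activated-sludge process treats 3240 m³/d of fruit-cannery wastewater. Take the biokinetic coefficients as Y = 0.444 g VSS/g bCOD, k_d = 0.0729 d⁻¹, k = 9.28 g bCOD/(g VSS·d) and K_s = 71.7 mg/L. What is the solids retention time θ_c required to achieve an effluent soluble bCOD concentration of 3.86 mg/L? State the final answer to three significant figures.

At the target effluent, Y k S/(K_s+S) = 0.444×9.28×3.86/75.56 = 0.2105 d⁻¹.
1/θ_c = 0.2105 − 0.0729 = 0.1376 d⁻¹, so θ_c = 7.268 d.

θ_c ≈ 7.27 d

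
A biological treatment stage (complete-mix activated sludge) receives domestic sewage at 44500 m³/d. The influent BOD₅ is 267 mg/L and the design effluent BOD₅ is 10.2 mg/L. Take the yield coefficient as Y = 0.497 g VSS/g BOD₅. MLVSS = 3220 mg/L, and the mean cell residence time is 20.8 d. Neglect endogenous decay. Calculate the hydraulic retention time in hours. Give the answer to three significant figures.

With k_d = 0 the design equation reduces to V = Y Q (S₀−S) θ_c / X = 0.497 × 44500 × (267 − 10.2) × 20.8 / 3220 = 36688 m³.
Hydraulic retention time τ = V/Q = 36688 / 44500 = 0.8244 d = 19.79 h.

τ ≈ 19.8 h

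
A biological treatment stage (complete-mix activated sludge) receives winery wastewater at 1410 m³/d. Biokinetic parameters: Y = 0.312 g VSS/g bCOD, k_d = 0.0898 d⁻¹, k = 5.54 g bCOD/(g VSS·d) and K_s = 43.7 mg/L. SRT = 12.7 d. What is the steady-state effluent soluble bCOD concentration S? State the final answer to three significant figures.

Effluent substrate depends only on kinetics and SRT: S = K_s(1 + k_d θ_c) / [θ_c(Yk − k_d) − 1] = 43.7 × (1 + 0.0898 × 12.7) / [12.7 × (0.312 × 5.54 − 0.0898) − 1] = 93.54 / 19.81 = 4.721 mg/L.

S ≈ 4.72 mg/L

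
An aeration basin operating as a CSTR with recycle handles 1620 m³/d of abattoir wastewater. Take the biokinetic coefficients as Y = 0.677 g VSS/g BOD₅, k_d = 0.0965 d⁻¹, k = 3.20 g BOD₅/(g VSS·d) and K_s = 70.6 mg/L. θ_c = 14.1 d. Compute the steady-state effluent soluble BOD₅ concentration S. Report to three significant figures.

S ≈ 5.91 mg/L

Effluent substrate depends only on kinetics and SRT: S = K_s(1 + k_d θ_c) / [θ_c(Yk − k_d) − 1] = 70.6 × (1 + 0.0965 × 14.1) / [14.1 × (0.677 × 3.20 − 0.0965) − 1] = 166.7 / 28.19 = 5.913 mg/L.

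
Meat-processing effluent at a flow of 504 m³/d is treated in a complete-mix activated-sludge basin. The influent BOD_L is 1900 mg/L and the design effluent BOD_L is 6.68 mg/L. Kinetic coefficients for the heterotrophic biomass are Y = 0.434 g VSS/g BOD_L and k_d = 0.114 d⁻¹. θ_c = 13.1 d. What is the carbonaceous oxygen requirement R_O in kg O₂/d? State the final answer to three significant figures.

R_O ≈ 718 kg O₂/d

Y_obs = Y / (1 + k_d θ_c) = 0.434 / (1 + 0.114 × 13.1) = 0.434 / 2.493 = 0.1741.
Substrate removed = Q·(S₀ − S) = 504 m³/d × (1900 − 6.68) g/m³ = 9.54×10^5 g/d = 954.2 kg/d.
Biomass synthesised: P_X = Y_obs × 954.2 = 166.1 kg VSS/d.
R_O = Q·ΔS − 1.42 P_X = 954.2 − 235.9 = 718.4 kg O₂/d.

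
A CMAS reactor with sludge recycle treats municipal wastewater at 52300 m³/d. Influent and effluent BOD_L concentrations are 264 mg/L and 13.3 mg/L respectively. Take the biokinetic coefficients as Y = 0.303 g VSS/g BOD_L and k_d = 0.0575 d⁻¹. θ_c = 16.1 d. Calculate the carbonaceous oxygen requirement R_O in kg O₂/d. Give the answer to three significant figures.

Correct the yield for decay: Y_obs = Y/(1 + k_d θ_c) = 0.303 / (1 + 0.0575 × 16.1) = 0.303 / 1.926 = 0.1573.
Q·(S₀ − S) = 52300 × (264 − 13.3) × 10⁻³ = 13112 kg/d removed.
Biomass synthesised: P_X = Y_obs × 13112 = 2063 kg VSS/d.
Carbonaceous O₂ demand = substrate oxidised − cell-mass equivalent = 13112 − 1.42 × 2063 = 10182 kg O₂/d.

R_O ≈ 10200 kg O₂/d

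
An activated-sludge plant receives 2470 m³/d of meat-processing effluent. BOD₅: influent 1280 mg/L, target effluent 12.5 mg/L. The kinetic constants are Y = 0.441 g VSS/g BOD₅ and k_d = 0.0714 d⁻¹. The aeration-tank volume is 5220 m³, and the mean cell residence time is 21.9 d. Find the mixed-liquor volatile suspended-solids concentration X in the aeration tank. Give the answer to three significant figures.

X = Y·Q·ΔS·θ_c / [V·(1 + k_d θ_c)] = 0.441 × 2470 × (1280 − 12.5) × 21.9 / [5220 × (1 + 0.0714 × 21.9)] = 2259 mg/L.

X ≈ 2260 mg/L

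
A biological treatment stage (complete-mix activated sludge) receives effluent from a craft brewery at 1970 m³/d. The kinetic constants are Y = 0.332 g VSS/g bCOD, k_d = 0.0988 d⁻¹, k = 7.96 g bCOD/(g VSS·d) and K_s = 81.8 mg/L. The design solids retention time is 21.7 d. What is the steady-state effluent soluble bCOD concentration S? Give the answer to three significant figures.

S ≈ 4.74 mg/L

Effluent substrate depends only on kinetics and SRT: S = K_s(1 + k_d θ_c) / [θ_c(Yk − k_d) − 1] = 81.8 × (1 + 0.0988 × 21.7) / [21.7 × (0.332 × 7.96 − 0.0988) − 1] = 257.2 / 54.20 = 4.745 mg/L.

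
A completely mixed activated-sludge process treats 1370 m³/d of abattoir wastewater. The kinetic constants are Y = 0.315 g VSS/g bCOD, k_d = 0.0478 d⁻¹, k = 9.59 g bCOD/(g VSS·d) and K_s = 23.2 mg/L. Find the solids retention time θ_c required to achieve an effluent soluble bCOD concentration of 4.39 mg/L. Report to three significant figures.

θ_c ≈ 2.31 d

At the target effluent, Y k S/(K_s+S) = 0.315×9.59×4.39/27.59 = 0.4807 d⁻¹.
1/θ_c = 0.4807 − 0.0478 = 0.4329 d⁻¹, so θ_c = 2.310 d.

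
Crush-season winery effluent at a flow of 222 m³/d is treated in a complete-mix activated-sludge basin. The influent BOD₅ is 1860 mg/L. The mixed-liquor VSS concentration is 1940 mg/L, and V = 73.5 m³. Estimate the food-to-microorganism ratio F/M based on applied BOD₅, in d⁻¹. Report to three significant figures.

F/M ≈ 2.90 d⁻¹

F/M = applied load / biomass = Q·S₀/(V·X) = 222 × 1860 / (73.50 × 1940) = 2.896 d⁻¹.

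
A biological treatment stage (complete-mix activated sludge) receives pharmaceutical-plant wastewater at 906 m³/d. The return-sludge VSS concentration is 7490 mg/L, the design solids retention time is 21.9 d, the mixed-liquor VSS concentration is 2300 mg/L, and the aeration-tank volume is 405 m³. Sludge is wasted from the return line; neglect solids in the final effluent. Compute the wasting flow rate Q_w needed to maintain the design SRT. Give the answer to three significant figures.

Q_w = (V·X)/(θ_c X_r) = 405.0 × 2300 / (21.9 × 7490) = 5.679 m³/d.

Q_w ≈ 5.68 m³/d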